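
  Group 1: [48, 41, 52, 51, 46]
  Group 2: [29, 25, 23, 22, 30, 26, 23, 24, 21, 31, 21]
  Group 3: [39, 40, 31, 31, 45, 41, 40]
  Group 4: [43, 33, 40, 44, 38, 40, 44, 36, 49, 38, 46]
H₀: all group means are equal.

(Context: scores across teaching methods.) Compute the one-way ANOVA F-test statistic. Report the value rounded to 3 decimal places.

test statistic = 39.140

Group means [47.60, 25.00, 38.14, 41.00], grand mean 36.206
SSB = Σnᵢ(x̄ᵢ−x̄)² = 2309.502; SSW = ΣΣ(x−x̄ᵢ)² = 590.057
MSB = 2309.502/3 = 769.8339; MSW = 590.057/30 = 19.6686
F = MSB/MSW = 39.1403
df = (3, 30)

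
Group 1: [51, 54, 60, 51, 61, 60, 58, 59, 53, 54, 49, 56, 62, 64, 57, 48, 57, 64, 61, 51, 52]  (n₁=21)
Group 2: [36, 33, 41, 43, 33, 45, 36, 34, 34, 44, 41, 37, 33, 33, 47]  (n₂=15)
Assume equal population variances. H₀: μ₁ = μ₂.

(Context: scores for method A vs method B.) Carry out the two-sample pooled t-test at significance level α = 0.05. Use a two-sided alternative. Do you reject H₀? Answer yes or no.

reject H₀: yes

x̄₁=56.286, s₁=4.900, n₁=21
x̄₂=38.000, s₂=5.000, n₂=15
s_p² = [20·4.900² + 14·5.000²]/34 = 24.4202
SE = √(s_p²·(1/21+1/15)) = 1.6706
t = (56.286−38.000)/1.6706 = 10.9457
df = 34
p-value (two-sided) = 0.00000
At α=0.05: p < α → reject H₀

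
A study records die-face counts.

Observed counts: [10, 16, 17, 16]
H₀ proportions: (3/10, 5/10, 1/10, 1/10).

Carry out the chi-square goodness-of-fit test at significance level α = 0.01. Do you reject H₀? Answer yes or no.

n = 59; E_i = n·p_i = [17.70, 29.50, 5.90, 5.90]
χ² = (10−17.70)²/17.70 + (16−29.50)²/29.50 + (17−5.90)²/5.90 + (16−5.90)²/5.90 = 47.7006
df = 3
p-value (upper-tail) = 0.00000
At α=0.01: p < α → reject H₀

reject H₀: yes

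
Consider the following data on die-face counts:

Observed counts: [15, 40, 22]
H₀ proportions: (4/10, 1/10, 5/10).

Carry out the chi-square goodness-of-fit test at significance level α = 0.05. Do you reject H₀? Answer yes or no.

reject H₀: yes

n = 77; E_i = n·p_i = [30.80, 7.70, 38.50]
χ² = (15−30.80)²/30.80 + (40−7.70)²/7.70 + (22−38.50)²/38.50 = 150.6688
df = 2
p-value (upper-tail) = 0.00000
At α=0.05: p < α → reject H₀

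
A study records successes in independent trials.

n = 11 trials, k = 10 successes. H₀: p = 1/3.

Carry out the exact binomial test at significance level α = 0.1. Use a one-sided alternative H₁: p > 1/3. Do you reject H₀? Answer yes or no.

reject H₀: yes

Exact binomial: n=11, k=10, p₀=1/3=0.3333
P(X≥10) from Σ C(n,i)·p₀^i·(1−p₀)^(n−i)
p-value (one-sided, H₁ greater) = 0.00013
At α=0.1: p < α → reject H₀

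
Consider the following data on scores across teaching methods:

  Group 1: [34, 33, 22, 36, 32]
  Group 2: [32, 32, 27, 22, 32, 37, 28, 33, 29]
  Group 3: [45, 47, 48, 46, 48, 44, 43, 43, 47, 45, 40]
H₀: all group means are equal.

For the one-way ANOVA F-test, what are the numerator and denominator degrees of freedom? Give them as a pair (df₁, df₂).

degrees of freedom = [2, 22]

k = 3 groups, N = 25 total
df = (k−1, N−k) = (3−1, 25−3) = (2, 22)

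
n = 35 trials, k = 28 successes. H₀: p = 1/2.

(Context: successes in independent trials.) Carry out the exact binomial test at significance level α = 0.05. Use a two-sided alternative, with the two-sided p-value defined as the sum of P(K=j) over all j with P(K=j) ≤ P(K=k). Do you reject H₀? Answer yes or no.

Exact binomial: n=35, k=28, p₀=1/2=0.5000
P(X=j) = C(n,j)·p₀^j·(1−p₀)^(n−j); p = Σ P(X=j) over j with P(X=j) ≤ P(X=28)
p-value (two-sided) = 0.00051
At α=0.05: p < α → reject H₀

reject H₀: yes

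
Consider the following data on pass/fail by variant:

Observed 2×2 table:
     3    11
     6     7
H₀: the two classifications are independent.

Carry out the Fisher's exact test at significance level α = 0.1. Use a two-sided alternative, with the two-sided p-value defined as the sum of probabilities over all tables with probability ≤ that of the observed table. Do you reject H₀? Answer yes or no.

reject H₀: no

Margins: r₁=14, r₂=13, c₁=9, c₂=18, n=27
p_obs = C(14,3)·C(13,6)/C(27,9); sum pmf over tables with pmf ≤ p_obs
p-value (two-sided) = 0.23646
At α=0.1: p ≥ α → fail to reject H₀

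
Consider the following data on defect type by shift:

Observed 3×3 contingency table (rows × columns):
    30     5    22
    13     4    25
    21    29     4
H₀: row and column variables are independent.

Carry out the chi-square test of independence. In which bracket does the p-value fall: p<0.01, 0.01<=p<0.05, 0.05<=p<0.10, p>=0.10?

p-value bracket: p<0.01

Row totals [57, 42, 54], col totals [64, 38, 51], n=153
χ² = (30−23.84)²/23.84 + (5−14.16)²/14.16 + (22−19.00)²/19.00 + (13−17.57)²/17.57 + (4−10.43)²/10.43 + (25−14.00)²/14.00 + (21−22.59)²/22.59 + (29−13.41)²/13.41 + (4−18.00)²/18.00 = 50.9009
df = 4
p-value (upper-tail) = 0.00000
→ bracket: p<0.01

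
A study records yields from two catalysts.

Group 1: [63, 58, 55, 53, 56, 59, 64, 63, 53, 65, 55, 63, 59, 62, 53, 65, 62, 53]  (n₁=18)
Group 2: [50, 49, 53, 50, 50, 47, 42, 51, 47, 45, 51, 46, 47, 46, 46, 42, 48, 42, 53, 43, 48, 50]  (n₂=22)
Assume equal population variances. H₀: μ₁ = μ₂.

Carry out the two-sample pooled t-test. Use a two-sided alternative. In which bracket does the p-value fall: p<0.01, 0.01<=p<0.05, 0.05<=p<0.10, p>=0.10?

p-value bracket: p<0.01

x̄₁=58.944, s₁=4.531, n₁=18
x̄₂=47.545, s₂=3.363, n₂=22
s_p² = [17·4.531² + 21·3.363²]/38 = 15.4316
SE = √(s_p²·(1/18+1/22)) = 1.2485
t = (58.944−47.545)/1.2485 = 9.1302
df = 38
p-value (two-sided) = 0.00000
→ bracket: p<0.01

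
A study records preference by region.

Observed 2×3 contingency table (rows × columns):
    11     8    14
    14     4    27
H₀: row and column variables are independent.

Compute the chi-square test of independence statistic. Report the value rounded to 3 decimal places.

test statistic = 4.065

Row totals [33, 45], col totals [25, 12, 41], n=78
χ² = (11−10.58)²/10.58 + (8−5.08)²/5.08 + (14−17.35)²/17.35 + (14−14.42)²/14.42 + (4−6.92)²/6.92 + (27−23.65)²/23.65 = 4.0654
df = 2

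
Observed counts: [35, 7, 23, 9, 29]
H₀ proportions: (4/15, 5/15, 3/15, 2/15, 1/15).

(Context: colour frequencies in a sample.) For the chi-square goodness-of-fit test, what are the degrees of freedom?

degrees of freedom = 4

df = k − 1 = 5 − 1 = 4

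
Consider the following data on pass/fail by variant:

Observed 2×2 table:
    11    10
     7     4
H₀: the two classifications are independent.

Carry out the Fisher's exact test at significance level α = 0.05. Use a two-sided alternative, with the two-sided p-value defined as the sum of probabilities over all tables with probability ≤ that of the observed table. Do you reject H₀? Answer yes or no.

reject H₀: no

Margins: r₁=21, r₂=11, c₁=18, c₂=14, n=32
p_obs = C(21,11)·C(11,7)/C(32,18); sum pmf over tables with pmf ≤ p_obs
p-value (two-sided) = 0.71195
At α=0.05: p ≥ α → fail to reject H₀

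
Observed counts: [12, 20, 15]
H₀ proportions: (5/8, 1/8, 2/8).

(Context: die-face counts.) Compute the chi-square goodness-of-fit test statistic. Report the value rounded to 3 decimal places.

n = 47; E_i = n·p_i = [29.38, 5.88, 11.75]
χ² = (12−29.38)²/29.38 + (20−5.88)²/5.88 + (15−11.75)²/11.75 = 45.1362
df = 2

test statistic = 45.136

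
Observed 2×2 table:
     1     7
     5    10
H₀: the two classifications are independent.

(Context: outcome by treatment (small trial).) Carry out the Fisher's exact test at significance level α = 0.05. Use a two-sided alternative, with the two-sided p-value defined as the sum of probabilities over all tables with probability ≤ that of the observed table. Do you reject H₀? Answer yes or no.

reject H₀: no

Margins: r₁=8, r₂=15, c₁=6, c₂=17, n=23
p_obs = C(8,1)·C(15,5)/C(23,6); sum pmf over tables with pmf ≤ p_obs
p-value (two-sided) = 0.36898
At α=0.05: p ≥ α → fail to reject H₀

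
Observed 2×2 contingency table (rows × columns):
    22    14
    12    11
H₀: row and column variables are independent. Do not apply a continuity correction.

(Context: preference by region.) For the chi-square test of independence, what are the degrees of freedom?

degrees of freedom = 1

df = (r−1)(c−1) = (2−1)·(2−1) = 1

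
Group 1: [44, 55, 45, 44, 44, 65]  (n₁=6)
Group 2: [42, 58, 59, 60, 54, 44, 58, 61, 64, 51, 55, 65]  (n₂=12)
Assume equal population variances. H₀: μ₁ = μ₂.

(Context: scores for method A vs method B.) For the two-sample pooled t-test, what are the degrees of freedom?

df = n₁ + n₂ − 2 = 6 + 12 − 2 = 16

degrees of freedom = 16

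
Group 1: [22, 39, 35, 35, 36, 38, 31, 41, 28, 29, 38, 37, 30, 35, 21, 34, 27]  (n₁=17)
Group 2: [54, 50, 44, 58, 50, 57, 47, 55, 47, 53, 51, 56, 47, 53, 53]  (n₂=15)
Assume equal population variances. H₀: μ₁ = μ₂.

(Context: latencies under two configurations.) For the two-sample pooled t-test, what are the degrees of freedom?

degrees of freedom = 30

df = n₁ + n₂ − 2 = 17 + 15 − 2 = 30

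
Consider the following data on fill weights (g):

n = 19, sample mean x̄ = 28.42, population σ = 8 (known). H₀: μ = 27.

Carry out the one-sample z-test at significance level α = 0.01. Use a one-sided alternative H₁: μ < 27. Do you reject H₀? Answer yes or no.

reject H₀: no

SE = σ/√n = 8/√19 = 1.8353
z = (x̄−μ₀)/SE = (28.42−27)/1.8353 = 0.7737
p-value (one-sided, H₁ less) = 0.78045
At α=0.01: p ≥ α → fail to reject H₀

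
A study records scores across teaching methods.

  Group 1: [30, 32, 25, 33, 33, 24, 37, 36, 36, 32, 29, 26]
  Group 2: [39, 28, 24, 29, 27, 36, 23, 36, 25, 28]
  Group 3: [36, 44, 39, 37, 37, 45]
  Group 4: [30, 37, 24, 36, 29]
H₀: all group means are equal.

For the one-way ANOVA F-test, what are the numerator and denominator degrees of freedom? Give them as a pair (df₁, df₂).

degrees of freedom = [3, 29]

k = 4 groups, N = 33 total
df = (k−1, N−k) = (4−1, 33−4) = (3, 29)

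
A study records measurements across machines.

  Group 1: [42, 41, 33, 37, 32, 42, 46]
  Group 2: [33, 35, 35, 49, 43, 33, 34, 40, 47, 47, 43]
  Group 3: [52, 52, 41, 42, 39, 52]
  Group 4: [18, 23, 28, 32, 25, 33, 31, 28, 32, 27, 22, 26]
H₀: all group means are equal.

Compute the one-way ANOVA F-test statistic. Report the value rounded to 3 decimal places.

test statistic = 19.985

Group means [39.00, 39.91, 46.33, 27.08], grand mean 36.528
SSB = Σnᵢ(x̄ᵢ−x̄)² = 1815.813; SSW = ΣΣ(x−x̄ᵢ)² = 969.159
MSB = 1815.813/3 = 605.2710; MSW = 969.159/32 = 30.2862
F = MSB/MSW = 19.9850
df = (3, 32)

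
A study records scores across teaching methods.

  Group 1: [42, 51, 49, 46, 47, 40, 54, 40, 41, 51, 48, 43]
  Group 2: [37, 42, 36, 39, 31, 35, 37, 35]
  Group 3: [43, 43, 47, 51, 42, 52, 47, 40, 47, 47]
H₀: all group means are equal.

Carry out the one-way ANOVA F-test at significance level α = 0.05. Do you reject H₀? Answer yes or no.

reject H₀: yes

Group means [46.00, 36.50, 45.90], grand mean 43.433
SSB = Σnᵢ(x̄ᵢ−x̄)² = 524.467; SSW = ΣΣ(x−x̄ᵢ)² = 456.900
MSB = 524.467/2 = 262.2333; MSW = 456.900/27 = 16.9222
F = MSB/MSW = 15.4964
df = (2, 27)
p-value (upper-tail) = 0.00003
At α=0.05: p < α → reject H₀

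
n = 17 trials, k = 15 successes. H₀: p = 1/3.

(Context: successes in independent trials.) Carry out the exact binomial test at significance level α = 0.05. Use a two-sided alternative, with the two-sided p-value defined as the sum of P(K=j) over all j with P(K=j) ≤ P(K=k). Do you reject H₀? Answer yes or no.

Exact binomial: n=17, k=15, p₀=1/3=0.3333
P(X=j) = C(n,j)·p₀^j·(1−p₀)^(n−j); p = Σ P(X=j) over j with P(X=j) ≤ P(X=15)
p-value (two-sided) = 0.00000
At α=0.05: p < α → reject H₀

reject H₀: yes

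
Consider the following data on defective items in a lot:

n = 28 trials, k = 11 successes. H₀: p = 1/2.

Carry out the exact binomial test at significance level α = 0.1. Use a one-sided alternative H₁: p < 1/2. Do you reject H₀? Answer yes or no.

Exact binomial: n=28, k=11, p₀=1/2=0.5000
P(X≤11) from Σ C(n,i)·p₀^i·(1−p₀)^(n−i)
p-value (one-sided, H₁ less) = 0.17246
At α=0.1: p ≥ α → fail to reject H₀

reject H₀: no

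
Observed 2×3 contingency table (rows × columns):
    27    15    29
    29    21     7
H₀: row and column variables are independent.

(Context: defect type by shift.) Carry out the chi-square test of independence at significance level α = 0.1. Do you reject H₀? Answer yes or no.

reject H₀: yes

Row totals [71, 57], col totals [56, 36, 36], n=128
χ² = (27−31.06)²/31.06 + (15−19.97)²/19.97 + (29−19.97)²/19.97 + (29−24.94)²/24.94 + (21−16.03)²/16.03 + (7−16.03)²/16.03 = 13.1418
df = 2
p-value (upper-tail) = 0.00140
At α=0.1: p < α → reject H₀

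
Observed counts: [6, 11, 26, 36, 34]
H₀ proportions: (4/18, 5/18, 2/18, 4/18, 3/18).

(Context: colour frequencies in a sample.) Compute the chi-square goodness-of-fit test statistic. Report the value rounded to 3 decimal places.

n = 113; E_i = n·p_i = [25.11, 31.39, 12.56, 25.11, 18.83]
χ² = (6−25.11)²/25.11 + (11−31.39)²/31.39 + (26−12.56)²/12.56 + (36−25.11)²/25.11 + (34−18.83)²/18.83 = 59.1204
df = 4

test statistic = 59.120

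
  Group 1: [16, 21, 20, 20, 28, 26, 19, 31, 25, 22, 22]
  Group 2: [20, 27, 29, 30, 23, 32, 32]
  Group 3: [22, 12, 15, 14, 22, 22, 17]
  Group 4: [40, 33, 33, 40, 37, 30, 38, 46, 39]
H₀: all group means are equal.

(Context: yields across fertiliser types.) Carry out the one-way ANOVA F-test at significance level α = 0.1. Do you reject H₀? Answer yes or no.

reject H₀: yes

Group means [22.73, 27.57, 17.71, 37.33], grand mean 26.559
SSB = Σnᵢ(x̄ᵢ−x̄)² = 1761.058; SSW = ΣΣ(x−x̄ᵢ)² = 609.325
MSB = 1761.058/3 = 587.0192; MSW = 609.325/30 = 20.3108
F = MSB/MSW = 28.9018
df = (3, 30)
p-value (upper-tail) = 0.00000
At α=0.1: p < α → reject H₀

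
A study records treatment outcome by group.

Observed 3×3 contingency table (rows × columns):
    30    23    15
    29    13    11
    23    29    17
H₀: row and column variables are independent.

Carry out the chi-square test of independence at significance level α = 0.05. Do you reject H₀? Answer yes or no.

Row totals [68, 53, 69], col totals [82, 65, 43], n=190
χ² = (30−29.35)²/29.35 + (23−23.26)²/23.26 + (15−15.39)²/15.39 + (29−22.87)²/22.87 + (13−18.13)²/18.13 + (11−11.99)²/11.99 + (23−29.78)²/29.78 + (29−23.61)²/23.61 + (17−15.62)²/15.62 = 6.1018
df = 4
p-value (upper-tail) = 0.19167
At α=0.05: p ≥ α → fail to reject H₀

reject H₀: no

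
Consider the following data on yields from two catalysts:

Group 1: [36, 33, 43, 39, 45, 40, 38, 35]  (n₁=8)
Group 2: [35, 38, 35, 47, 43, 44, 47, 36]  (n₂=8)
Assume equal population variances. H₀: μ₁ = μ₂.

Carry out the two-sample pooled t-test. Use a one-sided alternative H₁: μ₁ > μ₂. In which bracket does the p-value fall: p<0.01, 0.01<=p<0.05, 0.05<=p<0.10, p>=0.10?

p-value bracket: p>=0.10

x̄₁=38.625, s₁=4.033, n₁=8
x̄₂=40.625, s₂=5.208, n₂=8
s_p² = [7·4.033² + 7·5.208²]/14 = 21.6964
SE = √(s_p²·(1/8+1/8)) = 2.3290
t = (38.625−40.625)/2.3290 = -0.8587
df = 14
p-value (one-sided, H₁ greater) = 0.79753
→ bracket: p>=0.10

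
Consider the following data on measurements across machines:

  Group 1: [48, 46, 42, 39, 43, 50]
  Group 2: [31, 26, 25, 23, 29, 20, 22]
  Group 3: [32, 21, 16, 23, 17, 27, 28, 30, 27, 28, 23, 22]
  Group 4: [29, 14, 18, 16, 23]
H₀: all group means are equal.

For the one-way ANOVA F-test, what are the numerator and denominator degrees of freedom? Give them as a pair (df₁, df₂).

k = 4 groups, N = 30 total
df = (k−1, N−k) = (4−1, 30−4) = (3, 26)

degrees of freedom = [3, 26]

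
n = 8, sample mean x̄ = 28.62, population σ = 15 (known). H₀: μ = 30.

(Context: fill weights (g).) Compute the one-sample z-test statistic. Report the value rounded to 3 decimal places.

test statistic = -0.260

SE = σ/√n = 15/√8 = 5.3033
z = (x̄−μ₀)/SE = (28.62−30)/5.3033 = -0.2602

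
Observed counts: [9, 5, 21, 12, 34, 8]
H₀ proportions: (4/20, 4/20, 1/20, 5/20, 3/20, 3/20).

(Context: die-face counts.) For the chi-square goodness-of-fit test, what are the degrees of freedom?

degrees of freedom = 5

df = k − 1 = 6 − 1 = 5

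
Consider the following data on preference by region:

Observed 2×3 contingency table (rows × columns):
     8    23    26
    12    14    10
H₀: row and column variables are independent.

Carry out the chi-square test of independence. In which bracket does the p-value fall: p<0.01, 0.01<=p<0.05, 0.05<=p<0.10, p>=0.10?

p-value bracket: 0.05<=p<0.10

Row totals [57, 36], col totals [20, 37, 36], n=93
χ² = (8−12.26)²/12.26 + (23−22.68)²/22.68 + (26−22.06)²/22.06 + (12−7.74)²/7.74 + (14−14.32)²/14.32 + (10−13.94)²/13.94 = 5.6463
df = 2
p-value (upper-tail) = 0.05942
→ bracket: 0.05<=p<0.10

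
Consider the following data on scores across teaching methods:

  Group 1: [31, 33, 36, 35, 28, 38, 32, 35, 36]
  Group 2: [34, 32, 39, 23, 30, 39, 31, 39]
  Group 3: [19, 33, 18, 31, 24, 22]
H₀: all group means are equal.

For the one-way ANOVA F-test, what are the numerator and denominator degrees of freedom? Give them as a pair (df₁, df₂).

degrees of freedom = [2, 20]

k = 3 groups, N = 23 total
df = (k−1, N−k) = (3−1, 23−3) = (2, 20)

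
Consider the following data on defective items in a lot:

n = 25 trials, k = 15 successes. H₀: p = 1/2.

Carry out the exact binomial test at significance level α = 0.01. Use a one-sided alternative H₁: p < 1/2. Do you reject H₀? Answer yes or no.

Exact binomial: n=25, k=15, p₀=1/2=0.5000
P(X≤15) from Σ C(n,i)·p₀^i·(1−p₀)^(n−i)
p-value (one-sided, H₁ less) = 0.88524
At α=0.01: p ≥ α → fail to reject H₀

reject H₀: no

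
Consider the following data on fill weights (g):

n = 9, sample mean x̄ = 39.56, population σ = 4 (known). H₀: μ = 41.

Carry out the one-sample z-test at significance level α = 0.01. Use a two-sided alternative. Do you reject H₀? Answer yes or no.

reject H₀: no

SE = σ/√n = 4/√9 = 1.3333
z = (x̄−μ₀)/SE = (39.56−41)/1.3333 = -1.0800
p-value (two-sided) = 0.28014
At α=0.01: p ≥ α → fail to reject H₀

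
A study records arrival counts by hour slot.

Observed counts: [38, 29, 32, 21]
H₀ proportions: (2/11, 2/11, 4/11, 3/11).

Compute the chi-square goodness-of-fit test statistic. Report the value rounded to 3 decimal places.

n = 120; E_i = n·p_i = [21.82, 21.82, 43.64, 32.73]
χ² = (38−21.82)²/21.82 + (29−21.82)²/21.82 + (32−43.64)²/43.64 + (21−32.73)²/32.73 = 21.6708
df = 3

test statistic = 21.671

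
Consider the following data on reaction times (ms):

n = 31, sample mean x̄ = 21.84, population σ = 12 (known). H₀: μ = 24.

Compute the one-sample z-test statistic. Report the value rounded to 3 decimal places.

test statistic = -1.002

SE = σ/√n = 12/√31 = 2.1553
z = (x̄−μ₀)/SE = (21.84−24)/2.1553 = -1.0022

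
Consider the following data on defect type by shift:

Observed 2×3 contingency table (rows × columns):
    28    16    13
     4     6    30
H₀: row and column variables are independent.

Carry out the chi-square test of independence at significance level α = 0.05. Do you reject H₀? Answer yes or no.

Row totals [57, 40], col totals [32, 22, 43], n=97
χ² = (28−18.80)²/18.80 + (16−12.93)²/12.93 + (13−25.27)²/25.27 + (4−13.20)²/13.20 + (6−9.07)²/9.07 + (30−17.73)²/17.73 = 27.1200
df = 2
p-value (upper-tail) = 0.00000
At α=0.05: p < α → reject H₀

reject H₀: yes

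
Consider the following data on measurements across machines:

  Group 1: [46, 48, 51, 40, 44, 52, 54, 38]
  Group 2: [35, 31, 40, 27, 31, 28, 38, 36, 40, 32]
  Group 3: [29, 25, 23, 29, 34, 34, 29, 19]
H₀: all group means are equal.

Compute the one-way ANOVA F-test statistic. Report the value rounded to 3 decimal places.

Group means [46.62, 33.80, 27.75], grand mean 35.885
SSB = Σnᵢ(x̄ᵢ−x̄)² = 1495.679; SSW = ΣΣ(x−x̄ᵢ)² = 618.975
MSB = 1495.679/2 = 747.8394; MSW = 618.975/23 = 26.9120
F = MSB/MSW = 27.7884
df = (2, 23)

test statistic = 27.788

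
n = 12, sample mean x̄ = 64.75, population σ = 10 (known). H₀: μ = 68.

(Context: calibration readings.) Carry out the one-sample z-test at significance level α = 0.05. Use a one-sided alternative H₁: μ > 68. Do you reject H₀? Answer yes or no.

reject H₀: no

SE = σ/√n = 10/√12 = 2.8868
z = (x̄−μ₀)/SE = (64.75−68)/2.8868 = -1.1258
p-value (one-sided, H₁ greater) = 0.86988
At α=0.05: p ≥ α → fail to reject H₀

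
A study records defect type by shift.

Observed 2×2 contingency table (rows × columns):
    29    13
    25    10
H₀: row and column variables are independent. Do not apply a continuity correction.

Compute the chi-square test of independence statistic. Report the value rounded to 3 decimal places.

Row totals [42, 35], col totals [54, 23], n=77
χ² = (29−29.45)²/29.45 + (13−12.55)²/12.55 + (25−24.55)²/24.55 + (10−10.45)²/10.45 = 0.0517
df = 1

test statistic = 0.052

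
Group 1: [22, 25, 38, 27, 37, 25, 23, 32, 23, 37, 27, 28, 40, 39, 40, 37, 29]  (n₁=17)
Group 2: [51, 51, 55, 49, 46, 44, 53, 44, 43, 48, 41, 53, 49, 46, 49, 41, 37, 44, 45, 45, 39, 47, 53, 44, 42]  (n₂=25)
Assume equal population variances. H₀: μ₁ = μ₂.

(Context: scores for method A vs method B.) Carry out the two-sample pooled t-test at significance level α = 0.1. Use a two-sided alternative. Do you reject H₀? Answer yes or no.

reject H₀: yes

x̄₁=31.118, s₁=6.660, n₁=17
x̄₂=46.360, s₂=4.698, n₂=25
s_p² = [16·6.660² + 24·4.698²]/40 = 30.9881
SE = √(s_p²·(1/17+1/25)) = 1.7500
t = (31.118−46.360)/1.7500 = -8.7101
df = 40
p-value (two-sided) = 0.00000
At α=0.1: p < α → reject H₀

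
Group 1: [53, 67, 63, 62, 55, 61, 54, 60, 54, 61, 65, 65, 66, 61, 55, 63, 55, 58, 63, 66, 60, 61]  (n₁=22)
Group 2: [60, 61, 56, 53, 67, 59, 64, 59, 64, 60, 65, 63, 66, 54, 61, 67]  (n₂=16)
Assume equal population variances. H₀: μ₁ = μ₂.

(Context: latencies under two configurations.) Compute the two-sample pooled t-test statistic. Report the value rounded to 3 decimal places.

x̄₁=60.364, s₁=4.381, n₁=22
x̄₂=61.188, s₂=4.339, n₂=16
s_p² = [21·4.381² + 15·4.339²]/36 = 19.0425
SE = √(s_p²·(1/22+1/16)) = 1.4338
t = (60.364−61.188)/1.4338 = -0.5746
df = 36

test statistic = -0.575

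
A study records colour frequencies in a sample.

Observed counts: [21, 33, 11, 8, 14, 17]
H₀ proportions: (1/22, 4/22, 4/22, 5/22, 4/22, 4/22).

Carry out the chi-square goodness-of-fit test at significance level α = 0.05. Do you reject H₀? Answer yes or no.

reject H₀: yes

n = 104; E_i = n·p_i = [4.73, 18.91, 18.91, 23.64, 18.91, 18.91]
χ² = (21−4.73)²/4.73 + (33−18.91)²/18.91 + (11−18.91)²/18.91 + (8−23.64)²/23.64 + (14−18.91)²/18.91 + (17−18.91)²/18.91 = 81.6356
df = 5
p-value (upper-tail) = 0.00000
At α=0.05: p < α → reject H₀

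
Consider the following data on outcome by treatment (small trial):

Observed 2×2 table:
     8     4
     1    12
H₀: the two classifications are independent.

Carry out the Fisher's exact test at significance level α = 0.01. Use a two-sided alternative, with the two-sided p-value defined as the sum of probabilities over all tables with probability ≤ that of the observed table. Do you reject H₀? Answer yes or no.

reject H₀: yes

Margins: r₁=12, r₂=13, c₁=9, c₂=16, n=25
p_obs = C(12,8)·C(13,1)/C(25,9); sum pmf over tables with pmf ≤ p_obs
p-value (two-sided) = 0.00361
At α=0.01: p < α → reject H₀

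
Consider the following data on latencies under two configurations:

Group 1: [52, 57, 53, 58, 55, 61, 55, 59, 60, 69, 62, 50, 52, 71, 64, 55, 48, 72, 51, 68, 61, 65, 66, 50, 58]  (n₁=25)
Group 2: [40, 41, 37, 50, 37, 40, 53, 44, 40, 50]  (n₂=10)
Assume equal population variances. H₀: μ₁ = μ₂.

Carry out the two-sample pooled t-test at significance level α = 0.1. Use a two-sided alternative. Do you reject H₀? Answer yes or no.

reject H₀: yes

x̄₁=58.880, s₁=6.942, n₁=25
x̄₂=43.200, s₂=5.789, n₂=10
s_p² = [24·6.942² + 9·5.789²]/33 = 44.1891
SE = √(s_p²·(1/25+1/10)) = 2.4873
t = (58.880−43.200)/2.4873 = 6.3041
df = 33
p-value (two-sided) = 0.00000
At α=0.1: p < α → reject H₀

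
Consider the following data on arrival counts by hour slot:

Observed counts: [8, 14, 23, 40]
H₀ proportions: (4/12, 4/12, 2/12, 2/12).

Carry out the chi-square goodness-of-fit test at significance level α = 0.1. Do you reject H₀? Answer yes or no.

reject H₀: yes

n = 85; E_i = n·p_i = [28.33, 28.33, 14.17, 14.17]
χ² = (8−28.33)²/28.33 + (14−28.33)²/28.33 + (23−14.17)²/14.17 + (40−14.17)²/14.17 = 74.4588
df = 3
p-value (upper-tail) = 0.00000
At α=0.1: p < α → reject H₀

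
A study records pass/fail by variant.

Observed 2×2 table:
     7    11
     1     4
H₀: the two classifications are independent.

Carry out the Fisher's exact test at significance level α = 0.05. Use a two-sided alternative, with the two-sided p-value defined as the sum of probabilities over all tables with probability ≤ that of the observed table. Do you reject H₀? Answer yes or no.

Margins: r₁=18, r₂=5, c₁=8, c₂=15, n=23
p_obs = C(18,7)·C(5,1)/C(23,8); sum pmf over tables with pmf ≤ p_obs
p-value (two-sided) = 0.62139
At α=0.05: p ≥ α → fail to reject H₀

reject H₀: no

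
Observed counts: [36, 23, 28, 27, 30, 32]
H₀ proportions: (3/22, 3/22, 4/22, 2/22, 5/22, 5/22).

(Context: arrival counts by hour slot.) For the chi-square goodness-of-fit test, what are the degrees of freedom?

df = k − 1 = 6 − 1 = 5

degrees of freedom = 5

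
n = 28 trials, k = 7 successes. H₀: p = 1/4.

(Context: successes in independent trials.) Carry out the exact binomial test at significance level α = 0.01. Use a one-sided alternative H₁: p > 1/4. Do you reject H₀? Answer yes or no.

reject H₀: no

Exact binomial: n=28, k=7, p₀=1/4=0.2500
P(X≥7) from Σ C(n,i)·p₀^i·(1−p₀)^(n−i)
p-value (one-sided, H₁ greater) = 0.57214
At α=0.01: p ≥ α → fail to reject H₀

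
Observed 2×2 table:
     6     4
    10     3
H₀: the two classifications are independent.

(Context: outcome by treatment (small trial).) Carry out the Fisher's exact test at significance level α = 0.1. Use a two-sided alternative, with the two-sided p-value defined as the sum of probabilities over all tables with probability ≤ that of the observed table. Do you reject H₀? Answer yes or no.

Margins: r₁=10, r₂=13, c₁=16, c₂=7, n=23
p_obs = C(10,6)·C(13,10)/C(23,16); sum pmf over tables with pmf ≤ p_obs
p-value (two-sided) = 0.65002
At α=0.1: p ≥ α → fail to reject H₀

reject H₀: no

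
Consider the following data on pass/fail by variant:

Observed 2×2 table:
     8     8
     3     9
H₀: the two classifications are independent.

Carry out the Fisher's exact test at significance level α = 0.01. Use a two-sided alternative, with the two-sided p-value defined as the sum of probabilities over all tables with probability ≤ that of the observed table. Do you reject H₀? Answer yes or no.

reject H₀: no

Margins: r₁=16, r₂=12, c₁=11, c₂=17, n=28
p_obs = C(16,8)·C(12,3)/C(28,11); sum pmf over tables with pmf ≤ p_obs
p-value (two-sided) = 0.25300
At α=0.01: p ≥ α → fail to reject H₀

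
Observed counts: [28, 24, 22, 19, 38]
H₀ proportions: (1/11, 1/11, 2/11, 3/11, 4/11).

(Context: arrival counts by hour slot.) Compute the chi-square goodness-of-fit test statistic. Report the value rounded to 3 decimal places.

test statistic = 43.936

n = 131; E_i = n·p_i = [11.91, 11.91, 23.82, 35.73, 47.64]
χ² = (28−11.91)²/11.91 + (24−11.91)²/11.91 + (22−23.82)²/23.82 + (19−35.73)²/35.73 + (38−47.64)²/47.64 = 43.9364
df = 4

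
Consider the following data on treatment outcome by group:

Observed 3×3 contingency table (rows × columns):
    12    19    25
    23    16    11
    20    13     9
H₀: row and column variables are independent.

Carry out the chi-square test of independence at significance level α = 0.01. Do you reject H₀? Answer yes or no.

reject H₀: no

Row totals [56, 50, 42], col totals [55, 48, 45], n=148
χ² = (12−20.81)²/20.81 + (19−18.16)²/18.16 + (25−17.03)²/17.03 + (23−18.58)²/18.58 + (16−16.22)²/16.22 + (11−15.20)²/15.20 + (20−15.61)²/15.61 + (13−13.62)²/13.62 + (9−12.77)²/12.77 = 12.0952
df = 4
p-value (upper-tail) = 0.01666
At α=0.01: p ≥ α → fail to reject H₀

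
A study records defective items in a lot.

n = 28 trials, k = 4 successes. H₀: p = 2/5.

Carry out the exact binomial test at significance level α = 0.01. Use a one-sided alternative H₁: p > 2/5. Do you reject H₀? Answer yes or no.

Exact binomial: n=28, k=4, p₀=2/5=0.4000
P(X≥4) from Σ C(n,i)·p₀^i·(1−p₀)^(n−i)
p-value (one-sided, H₁ greater) = 0.99929
At α=0.01: p ≥ α → fail to reject H₀

reject H₀: no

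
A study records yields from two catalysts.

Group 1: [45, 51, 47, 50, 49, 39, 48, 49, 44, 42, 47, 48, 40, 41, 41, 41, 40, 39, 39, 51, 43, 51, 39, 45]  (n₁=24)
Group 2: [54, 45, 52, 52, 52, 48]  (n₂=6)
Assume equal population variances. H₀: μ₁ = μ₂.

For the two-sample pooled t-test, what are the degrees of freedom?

degrees of freedom = 28

df = n₁ + n₂ − 2 = 24 + 6 − 2 = 28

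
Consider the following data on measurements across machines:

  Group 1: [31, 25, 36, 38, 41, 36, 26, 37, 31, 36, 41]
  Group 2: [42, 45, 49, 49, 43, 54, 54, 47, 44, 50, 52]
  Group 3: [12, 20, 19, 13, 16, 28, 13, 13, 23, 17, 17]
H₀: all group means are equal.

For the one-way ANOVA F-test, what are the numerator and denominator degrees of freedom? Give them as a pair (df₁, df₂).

degrees of freedom = [2, 30]

k = 3 groups, N = 33 total
df = (k−1, N−k) = (3−1, 33−3) = (2, 30)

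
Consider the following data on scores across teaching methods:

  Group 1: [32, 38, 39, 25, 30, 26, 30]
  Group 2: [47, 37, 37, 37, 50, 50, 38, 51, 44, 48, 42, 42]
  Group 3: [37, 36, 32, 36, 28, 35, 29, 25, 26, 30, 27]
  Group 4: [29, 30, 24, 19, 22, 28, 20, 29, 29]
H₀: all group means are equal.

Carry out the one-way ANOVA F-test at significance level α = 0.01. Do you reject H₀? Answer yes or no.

Group means [31.43, 43.58, 31.00, 25.56], grand mean 33.692
SSB = Σnᵢ(x̄ᵢ−x̄)² = 1885.455; SSW = ΣΣ(x−x̄ᵢ)² = 854.853
MSB = 1885.455/3 = 628.4848; MSW = 854.853/35 = 24.4244
F = MSB/MSW = 25.7319
df = (3, 35)
p-value (upper-tail) = 0.00000
At α=0.01: p < α → reject H₀

reject H₀: yes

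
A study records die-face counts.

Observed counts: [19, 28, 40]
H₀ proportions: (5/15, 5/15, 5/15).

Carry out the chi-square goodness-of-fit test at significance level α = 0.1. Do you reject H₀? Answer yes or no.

n = 87; E_i = n·p_i = [29.00, 29.00, 29.00]
χ² = (19−29.00)²/29.00 + (28−29.00)²/29.00 + (40−29.00)²/29.00 = 7.6552
df = 2
p-value (upper-tail) = 0.02176
At α=0.1: p < α → reject H₀

reject H₀: yes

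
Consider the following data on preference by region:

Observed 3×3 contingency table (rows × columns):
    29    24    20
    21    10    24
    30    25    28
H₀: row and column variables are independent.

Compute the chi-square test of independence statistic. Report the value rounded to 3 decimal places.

test statistic = 5.213

Row totals [73, 55, 83], col totals [80, 59, 72], n=211
χ² = (29−27.68)²/27.68 + (24−20.41)²/20.41 + (20−24.91)²/24.91 + (21−20.85)²/20.85 + (10−15.38)²/15.38 + (24−18.77)²/18.77 + (30−31.47)²/31.47 + (25−23.21)²/23.21 + (28−28.32)²/28.32 = 5.2133
df = 4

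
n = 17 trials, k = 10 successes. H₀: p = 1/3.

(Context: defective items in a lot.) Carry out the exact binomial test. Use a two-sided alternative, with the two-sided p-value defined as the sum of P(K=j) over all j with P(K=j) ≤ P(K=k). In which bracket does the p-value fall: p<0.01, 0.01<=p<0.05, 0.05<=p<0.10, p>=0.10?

Exact binomial: n=17, k=10, p₀=1/3=0.3333
P(X=j) = C(n,j)·p₀^j·(1−p₀)^(n−j); p = Σ P(X=j) over j with P(X=j) ≤ P(X=10)
p-value (two-sided) = 0.03693
→ bracket: 0.01<=p<0.05

p-value bracket: 0.01<=p<0.05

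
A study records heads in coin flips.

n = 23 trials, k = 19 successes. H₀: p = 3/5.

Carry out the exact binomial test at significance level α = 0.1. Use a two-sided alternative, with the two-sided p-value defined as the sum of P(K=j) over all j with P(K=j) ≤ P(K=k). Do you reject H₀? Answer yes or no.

Exact binomial: n=23, k=19, p₀=3/5=0.6000
P(X=j) = C(n,j)·p₀^j·(1−p₀)^(n−j); p = Σ P(X=j) over j with P(X=j) ≤ P(X=19)
p-value (two-sided) = 0.03179
At α=0.1: p < α → reject H₀

reject H₀: yes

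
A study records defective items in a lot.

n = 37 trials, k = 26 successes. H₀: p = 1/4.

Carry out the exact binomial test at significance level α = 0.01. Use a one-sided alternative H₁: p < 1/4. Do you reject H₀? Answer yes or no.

reject H₀: no

Exact binomial: n=37, k=26, p₀=1/4=0.2500
P(X≤26) from Σ C(n,i)·p₀^i·(1−p₀)^(n−i)
p-value (one-sided, H₁ less) = 1.00000
At α=0.01: p ≥ α → fail to reject H₀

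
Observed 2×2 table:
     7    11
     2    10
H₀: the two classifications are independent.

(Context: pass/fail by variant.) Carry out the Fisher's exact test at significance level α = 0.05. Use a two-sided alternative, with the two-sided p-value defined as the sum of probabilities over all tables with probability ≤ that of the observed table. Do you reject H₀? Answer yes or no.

reject H₀: no

Margins: r₁=18, r₂=12, c₁=9, c₂=21, n=30
p_obs = C(18,7)·C(12,2)/C(30,9); sum pmf over tables with pmf ≤ p_obs
p-value (two-sided) = 0.24871
At α=0.05: p ≥ α → fail to reject H₀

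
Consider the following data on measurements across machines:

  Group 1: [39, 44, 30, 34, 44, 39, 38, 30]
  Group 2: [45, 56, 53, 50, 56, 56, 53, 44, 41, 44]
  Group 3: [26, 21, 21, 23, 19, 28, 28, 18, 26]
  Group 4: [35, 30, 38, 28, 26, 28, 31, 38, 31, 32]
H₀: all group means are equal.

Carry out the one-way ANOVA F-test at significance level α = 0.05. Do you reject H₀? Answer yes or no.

Group means [37.25, 49.80, 23.33, 31.70], grand mean 35.757
SSB = Σnᵢ(x̄ᵢ−x̄)² = 3543.611; SSW = ΣΣ(x−x̄ᵢ)² = 787.200
MSB = 3543.611/3 = 1181.2036; MSW = 787.200/33 = 23.8545
F = MSB/MSW = 49.5169
df = (3, 33)
p-value (upper-tail) = 0.00000
At α=0.05: p < α → reject H₀

reject H₀: yes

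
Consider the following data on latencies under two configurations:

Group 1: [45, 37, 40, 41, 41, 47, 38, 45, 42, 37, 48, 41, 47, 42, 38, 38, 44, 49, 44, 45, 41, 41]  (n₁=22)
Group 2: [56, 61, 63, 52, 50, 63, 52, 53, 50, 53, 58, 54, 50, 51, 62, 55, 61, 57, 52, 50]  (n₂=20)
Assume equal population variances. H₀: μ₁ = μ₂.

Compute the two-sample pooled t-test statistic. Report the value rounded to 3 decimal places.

x̄₁=42.318, s₁=3.617, n₁=22
x̄₂=55.150, s₂=4.671, n₂=20
s_p² = [21·3.617² + 19·4.671²]/40 = 17.2331
SE = √(s_p²·(1/22+1/20)) = 1.2826
t = (42.318−55.150)/1.2826 = -10.0048
df = 40

test statistic = -10.005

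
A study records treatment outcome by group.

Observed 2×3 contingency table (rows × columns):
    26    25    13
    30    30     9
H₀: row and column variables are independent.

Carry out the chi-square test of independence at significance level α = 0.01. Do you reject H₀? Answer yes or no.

Row totals [64, 69], col totals [56, 55, 22], n=133
χ² = (26−26.95)²/26.95 + (25−26.47)²/26.47 + (13−10.59)²/10.59 + (30−29.05)²/29.05 + (30−28.53)²/28.53 + (9−11.41)²/11.41 = 1.2814
df = 2
p-value (upper-tail) = 0.52693
At α=0.01: p ≥ α → fail to reject H₀

reject H₀: no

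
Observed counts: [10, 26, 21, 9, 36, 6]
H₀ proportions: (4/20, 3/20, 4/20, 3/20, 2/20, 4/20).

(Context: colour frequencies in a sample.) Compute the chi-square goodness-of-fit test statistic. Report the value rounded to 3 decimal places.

n = 108; E_i = n·p_i = [21.60, 16.20, 21.60, 16.20, 10.80, 21.60]
χ² = (10−21.60)²/21.60 + (26−16.20)²/16.20 + (21−21.60)²/21.60 + (9−16.20)²/16.20 + (36−10.80)²/10.80 + (6−21.60)²/21.60 = 85.4414
df = 5

test statistic = 85.441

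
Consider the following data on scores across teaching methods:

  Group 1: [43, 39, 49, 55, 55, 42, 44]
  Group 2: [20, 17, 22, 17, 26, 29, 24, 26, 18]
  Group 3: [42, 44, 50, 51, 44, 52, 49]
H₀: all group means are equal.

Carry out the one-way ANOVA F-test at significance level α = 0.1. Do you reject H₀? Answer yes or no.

Group means [46.71, 22.11, 47.43], grand mean 37.304
SSB = Σnᵢ(x̄ᵢ−x̄)² = 3414.838; SSW = ΣΣ(x−x̄ᵢ)² = 496.032
MSB = 3414.838/2 = 1707.4189; MSW = 496.032/20 = 24.8016
F = MSB/MSW = 68.8431
df = (2, 20)
p-value (upper-tail) = 0.00000
At α=0.1: p < α → reject H₀

reject H₀: yes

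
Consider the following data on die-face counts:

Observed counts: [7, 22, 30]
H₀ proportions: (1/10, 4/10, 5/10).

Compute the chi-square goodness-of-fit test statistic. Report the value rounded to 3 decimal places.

test statistic = 0.322

n = 59; E_i = n·p_i = [5.90, 23.60, 29.50]
χ² = (7−5.90)²/5.90 + (22−23.60)²/23.60 + (30−29.50)²/29.50 = 0.3220
df = 2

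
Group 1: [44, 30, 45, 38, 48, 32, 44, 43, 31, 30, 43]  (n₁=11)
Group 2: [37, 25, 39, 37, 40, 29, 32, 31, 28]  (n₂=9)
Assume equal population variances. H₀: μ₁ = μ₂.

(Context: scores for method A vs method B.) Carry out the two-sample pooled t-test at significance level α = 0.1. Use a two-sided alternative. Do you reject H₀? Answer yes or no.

x̄₁=38.909, s₁=6.891, n₁=11
x̄₂=33.111, s₂=5.326, n₂=9
s_p² = [10·6.891² + 8·5.326²]/18 = 38.9888
SE = √(s_p²·(1/11+1/9)) = 2.8065
t = (38.909−33.111)/2.8065 = 2.0659
df = 18
p-value (two-sided) = 0.05354
At α=0.1: p < α → reject H₀

reject H₀: yes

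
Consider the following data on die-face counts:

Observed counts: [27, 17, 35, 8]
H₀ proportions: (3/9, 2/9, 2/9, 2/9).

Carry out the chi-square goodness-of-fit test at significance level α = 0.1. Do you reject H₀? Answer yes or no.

n = 87; E_i = n·p_i = [29.00, 19.33, 19.33, 19.33]
χ² = (27−29.00)²/29.00 + (17−19.33)²/19.33 + (35−19.33)²/19.33 + (8−19.33)²/19.33 = 19.7586
df = 3
p-value (upper-tail) = 0.00019
At α=0.1: p < α → reject H₀

reject H₀: yes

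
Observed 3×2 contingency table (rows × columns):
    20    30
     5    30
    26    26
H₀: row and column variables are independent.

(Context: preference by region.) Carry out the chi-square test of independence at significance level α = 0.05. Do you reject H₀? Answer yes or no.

reject H₀: yes

Row totals [50, 35, 52], col totals [51, 86], n=137
χ² = (20−18.61)²/18.61 + (30−31.39)²/31.39 + (5−13.03)²/13.03 + (30−21.97)²/21.97 + (26−19.36)²/19.36 + (26−32.64)²/32.64 = 11.6777
df = 2
p-value (upper-tail) = 0.00291
At α=0.05: p < α → reject H₀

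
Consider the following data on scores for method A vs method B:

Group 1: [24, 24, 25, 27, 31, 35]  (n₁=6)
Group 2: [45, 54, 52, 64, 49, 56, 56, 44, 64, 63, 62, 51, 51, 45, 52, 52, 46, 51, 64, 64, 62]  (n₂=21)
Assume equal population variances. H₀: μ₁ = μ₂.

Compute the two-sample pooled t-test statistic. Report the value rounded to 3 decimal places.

test statistic = -8.784

x̄₁=27.667, s₁=4.457, n₁=6
x̄₂=54.619, s₂=7.067, n₂=21
s_p² = [5·4.457² + 20·7.067²]/25 = 43.9314
SE = √(s_p²·(1/6+1/21)) = 3.0682
t = (27.667−54.619)/3.0682 = -8.7844
df = 25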